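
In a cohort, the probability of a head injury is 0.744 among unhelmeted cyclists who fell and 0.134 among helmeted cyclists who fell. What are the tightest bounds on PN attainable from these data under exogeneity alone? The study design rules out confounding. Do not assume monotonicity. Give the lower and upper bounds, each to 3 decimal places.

0.820 ≤ PN ≤ 1.000

Let p₁ = 0.744, p₀ = 0.134.
Under exogeneity alone the bounds on PN are max{0,(p₁−p₀)/p₁} ≤ PN ≤ min{1,(1−p₀)/p₁}.
  lower = (p₁ − p₀)/p₁ = 0.61 / 0.744 ≈ 0.8199
  upper = min{1, (1 − p₀)/p₁} = 0.866 / 0.744 ≈ 1.1640 → capped at 1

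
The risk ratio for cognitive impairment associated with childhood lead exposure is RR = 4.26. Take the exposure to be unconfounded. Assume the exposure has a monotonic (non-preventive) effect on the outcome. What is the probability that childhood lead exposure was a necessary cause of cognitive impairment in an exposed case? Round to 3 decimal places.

PN ≈ 0.765

Under exogeneity and monotonicity, PN = (RR − 1) / RR = 1 − 1/RR.
PN = (4.26 − 1) / 4.26 = 3.26 / 4.26 ≈ 0.7653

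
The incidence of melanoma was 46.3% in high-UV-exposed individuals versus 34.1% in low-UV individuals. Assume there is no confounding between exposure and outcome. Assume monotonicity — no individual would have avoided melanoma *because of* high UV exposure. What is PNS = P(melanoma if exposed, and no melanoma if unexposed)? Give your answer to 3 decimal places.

PNS ≈ 0.122

p₁ = 0.463, p₀ = 0.341.
Under exogeneity and monotonicity, PNS = p₁ − p₀.
PNS = 0.463 − 0.341 = 0.122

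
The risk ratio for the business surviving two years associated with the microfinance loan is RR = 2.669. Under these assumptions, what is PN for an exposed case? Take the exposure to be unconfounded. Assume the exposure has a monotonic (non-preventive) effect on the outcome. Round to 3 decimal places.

Under exogeneity and monotonicity, PN = (RR − 1) / RR = 1 − 1/RR.
PN = (2.669 − 1) / 2.669 = 1.669 / 2.669 ≈ 0.6253

PN ≈ 0.625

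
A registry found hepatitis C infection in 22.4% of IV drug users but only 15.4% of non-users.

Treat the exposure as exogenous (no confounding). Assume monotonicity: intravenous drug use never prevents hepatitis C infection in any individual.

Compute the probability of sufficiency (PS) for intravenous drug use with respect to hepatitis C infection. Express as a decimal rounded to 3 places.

PS ≈ 0.083

p₁ = 0.224, p₀ = 0.154.
Under exogeneity and monotonicity, PS = (p₁ − p₀) / (1 − p₀).
PS = (0.224 − 0.154) / (1 − 0.154) = 0.07 / 0.846 ≈ 0.0827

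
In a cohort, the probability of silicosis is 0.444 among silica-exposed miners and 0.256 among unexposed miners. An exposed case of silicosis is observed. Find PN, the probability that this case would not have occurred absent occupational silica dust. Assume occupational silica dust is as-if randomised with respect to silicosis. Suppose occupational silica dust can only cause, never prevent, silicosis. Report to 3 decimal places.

Let p₁ = 0.444, p₀ = 0.256.
Under exogeneity and monotonicity, PN = (p₁ − p₀) / p₁.
PN = (0.444 − 0.256) / 0.444 = 0.188 / 0.444 ≈ 0.4234

PN ≈ 0.423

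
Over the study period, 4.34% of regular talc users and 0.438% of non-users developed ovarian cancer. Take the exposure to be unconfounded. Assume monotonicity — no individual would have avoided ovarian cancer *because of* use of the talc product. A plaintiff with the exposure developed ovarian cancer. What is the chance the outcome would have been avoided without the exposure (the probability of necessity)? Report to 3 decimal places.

p₁ = 0.0434, p₀ = 0.00438.
Under exogeneity and monotonicity, PN = (p₁ − p₀) / p₁.
PN = (0.0434 − 0.00438) / 0.0434 = 0.03902 / 0.0434 ≈ 0.8991

PN ≈ 0.899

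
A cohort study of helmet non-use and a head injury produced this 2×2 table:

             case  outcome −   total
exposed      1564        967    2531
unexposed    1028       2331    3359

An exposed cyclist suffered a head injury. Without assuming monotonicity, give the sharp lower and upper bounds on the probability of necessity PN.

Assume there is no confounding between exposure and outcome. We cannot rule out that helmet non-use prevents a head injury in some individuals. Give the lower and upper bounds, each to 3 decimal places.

0.505 ≤ PN ≤ 1.000

p₁ = P(outcome | exposed) = 1564/2531 = 0.61794
p₀ = P(outcome | unexposed) = 1028/3359 = 0.30604
Under exogeneity alone the bounds on PN are max{0,(p₁−p₀)/p₁} ≤ PN ≤ min{1,(1−p₀)/p₁}.
  lower = (p₁ − p₀)/p₁ = 0.31189 / 0.61794 ≈ 0.5047
  upper = min{1, (1 − p₀)/p₁} = 0.69396 / 0.61794 ≈ 1.1230 → capped at 1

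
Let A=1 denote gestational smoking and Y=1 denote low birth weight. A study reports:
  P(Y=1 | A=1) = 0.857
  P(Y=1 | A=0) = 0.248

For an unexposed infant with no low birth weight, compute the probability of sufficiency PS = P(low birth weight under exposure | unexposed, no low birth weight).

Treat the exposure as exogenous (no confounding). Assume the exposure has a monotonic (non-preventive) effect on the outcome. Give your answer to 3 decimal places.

Let p₁ = 0.857, p₀ = 0.248.
Under exogeneity and monotonicity, PS = (p₁ − p₀) / (1 − p₀).
PS = (0.857 − 0.248) / (1 − 0.248) = 0.609 / 0.752 ≈ 0.8098

PS ≈ 0.810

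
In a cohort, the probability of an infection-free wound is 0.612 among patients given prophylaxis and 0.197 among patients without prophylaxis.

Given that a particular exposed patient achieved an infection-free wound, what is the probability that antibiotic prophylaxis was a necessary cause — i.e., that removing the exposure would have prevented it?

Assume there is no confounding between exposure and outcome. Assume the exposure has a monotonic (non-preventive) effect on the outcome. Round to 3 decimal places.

PN ≈ 0.678

Let p₁ = 0.612, p₀ = 0.197.
Under exogeneity and monotonicity, PN = (p₁ − p₀) / p₁.
PN = (0.612 − 0.197) / 0.612 = 0.415 / 0.612 ≈ 0.6781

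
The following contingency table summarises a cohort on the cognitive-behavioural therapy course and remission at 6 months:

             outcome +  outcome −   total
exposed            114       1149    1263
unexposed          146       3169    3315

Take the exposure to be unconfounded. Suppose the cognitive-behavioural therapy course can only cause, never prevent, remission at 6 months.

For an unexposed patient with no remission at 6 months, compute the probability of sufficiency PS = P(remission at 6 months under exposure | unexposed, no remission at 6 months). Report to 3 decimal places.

PS ≈ 0.048

p₁ = P(outcome | exposed) = 114/1263 = 0.090261
p₀ = P(outcome | unexposed) = 146/3315 = 0.044042
Under exogeneity and monotonicity, PS = (p₁ − p₀)/(1 − p₀).
PS = (0.090261 − 0.044042) / 0.95596 ≈ 0.0483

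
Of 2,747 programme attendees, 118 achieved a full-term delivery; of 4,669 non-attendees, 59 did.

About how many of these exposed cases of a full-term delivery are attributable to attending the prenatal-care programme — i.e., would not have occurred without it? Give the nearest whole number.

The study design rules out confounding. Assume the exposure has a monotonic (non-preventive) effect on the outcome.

about 83 cases

p₁ = P(outcome | exposed) = 118/2747 = 0.042956
p₀ = P(outcome | unexposed) = 59/4669 = 0.012637
PN = (p₁ − p₀)/p₁ = (0.042956 − 0.012637) / 0.042956 ≈ 0.70583.
Attributable cases ≈ PN × (exposed cases) = 0.70583 × 118 ≈ 83.29.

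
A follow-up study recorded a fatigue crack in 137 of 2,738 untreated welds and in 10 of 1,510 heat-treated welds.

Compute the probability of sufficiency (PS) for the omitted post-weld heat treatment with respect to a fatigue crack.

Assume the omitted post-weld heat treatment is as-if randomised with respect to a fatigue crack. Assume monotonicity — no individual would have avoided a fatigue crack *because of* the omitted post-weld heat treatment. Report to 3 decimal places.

p₁ = P(outcome | exposed) = 137/2738 = 0.050037
p₀ = P(outcome | unexposed) = 10/1510 = 0.0066225
Under exogeneity and monotonicity, PS = (p₁ − p₀) / (1 − p₀).
PS = (0.050037 − 0.0066225) / (1 − 0.0066225) = 0.043414 / 0.99338 ≈ 0.0437

PS ≈ 0.044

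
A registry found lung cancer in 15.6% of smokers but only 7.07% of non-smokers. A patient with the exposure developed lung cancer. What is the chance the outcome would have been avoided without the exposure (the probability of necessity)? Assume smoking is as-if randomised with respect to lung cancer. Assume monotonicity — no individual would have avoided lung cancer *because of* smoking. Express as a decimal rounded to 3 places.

PN ≈ 0.547

p₁ = 0.156, p₀ = 0.0707.
Under exogeneity and monotonicity, PN = (p₁ − p₀) / p₁.
PN = (0.156 − 0.0707) / 0.156 = 0.0853 / 0.156 ≈ 0.5468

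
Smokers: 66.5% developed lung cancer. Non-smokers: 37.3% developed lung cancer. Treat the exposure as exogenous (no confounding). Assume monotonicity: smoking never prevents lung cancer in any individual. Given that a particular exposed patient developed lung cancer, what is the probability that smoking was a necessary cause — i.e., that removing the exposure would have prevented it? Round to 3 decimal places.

PN ≈ 0.439

p₁ = 0.665, p₀ = 0.373.
Under exogeneity and monotonicity, PN = (p₁ − p₀) / p₁.
PN = (0.665 − 0.373) / 0.665 = 0.292 / 0.665 ≈ 0.4391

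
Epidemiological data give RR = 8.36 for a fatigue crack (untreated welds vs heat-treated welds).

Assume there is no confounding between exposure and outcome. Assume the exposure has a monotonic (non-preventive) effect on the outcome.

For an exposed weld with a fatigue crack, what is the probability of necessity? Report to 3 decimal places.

PN ≈ 0.880

Under exogeneity and monotonicity, PN = (RR − 1) / RR = 1 − 1/RR.
PN = (8.36 − 1) / 8.36 = 7.36 / 8.36 ≈ 0.8804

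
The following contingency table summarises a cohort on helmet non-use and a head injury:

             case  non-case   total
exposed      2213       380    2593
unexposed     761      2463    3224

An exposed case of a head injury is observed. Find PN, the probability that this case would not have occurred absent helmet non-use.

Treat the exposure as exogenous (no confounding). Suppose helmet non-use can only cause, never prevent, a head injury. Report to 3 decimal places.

PN ≈ 0.723

p₁ = P(outcome | exposed) = 2213/2593 = 0.85345
p₀ = P(outcome | unexposed) = 761/3224 = 0.23604
Under exogeneity and monotonicity, PN = (p₁ − p₀)/p₁.
PN = (0.85345 − 0.23604) / 0.85345 ≈ 0.7234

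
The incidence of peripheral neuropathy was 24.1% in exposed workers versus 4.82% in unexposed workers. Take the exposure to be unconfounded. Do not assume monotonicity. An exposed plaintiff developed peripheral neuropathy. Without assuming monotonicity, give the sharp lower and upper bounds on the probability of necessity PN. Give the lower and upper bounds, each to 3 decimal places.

p₁ = 0.241, p₀ = 0.0482.
Under exogeneity alone the bounds on PN are max{0,(p₁−p₀)/p₁} ≤ PN ≤ min{1,(1−p₀)/p₁}.
  lower = (p₁ − p₀)/p₁ = 0.1928 / 0.241 ≈ 0.8000
  upper = min{1, (1 − p₀)/p₁} = 0.9518 / 0.241 ≈ 3.9494 → capped at 1

0.800 ≤ PN ≤ 1.000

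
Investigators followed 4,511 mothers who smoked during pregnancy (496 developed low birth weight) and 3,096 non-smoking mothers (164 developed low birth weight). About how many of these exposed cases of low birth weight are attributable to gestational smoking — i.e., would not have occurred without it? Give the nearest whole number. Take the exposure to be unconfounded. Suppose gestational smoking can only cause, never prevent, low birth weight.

p₁ = P(outcome | exposed) = 496/4511 = 0.10995
p₀ = P(outcome | unexposed) = 164/3096 = 0.052972
PN = (p₁ − p₀)/p₁ = (0.10995 − 0.052972) / 0.10995 ≈ 0.51824.
Attributable cases ≈ PN × (exposed cases) = 0.51824 × 496 ≈ 257.05.

about 257 cases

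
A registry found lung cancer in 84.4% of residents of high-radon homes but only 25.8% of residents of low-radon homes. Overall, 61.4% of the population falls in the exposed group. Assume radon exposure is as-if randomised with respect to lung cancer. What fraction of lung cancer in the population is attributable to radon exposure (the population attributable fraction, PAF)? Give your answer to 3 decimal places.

PAF ≈ 0.582

p₁ = 0.844, p₀ = 0.258.
Overall risk P(Y=1) = π·p₁ + (1−π)·p₀ = 0.614×0.844 + 0.386×0.258 = 0.6178.
Under exogeneity, PAF = [P(Y=1) − p₀] / P(Y=1).
PAF = (0.6178 − 0.258) / 0.6178 ≈ 0.5824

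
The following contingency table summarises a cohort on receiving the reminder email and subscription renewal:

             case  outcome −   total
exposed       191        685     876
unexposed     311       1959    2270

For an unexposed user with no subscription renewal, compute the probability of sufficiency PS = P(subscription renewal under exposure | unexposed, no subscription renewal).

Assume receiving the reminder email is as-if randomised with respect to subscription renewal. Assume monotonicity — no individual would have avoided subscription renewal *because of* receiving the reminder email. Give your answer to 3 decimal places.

PS ≈ 0.094

p₁ = P(outcome | exposed) = 191/876 = 0.21804
p₀ = P(outcome | unexposed) = 311/2270 = 0.137
Under exogeneity and monotonicity, PS = (p₁ − p₀) / (1 − p₀).
PS = (0.21804 − 0.137) / (1 − 0.137) = 0.081032 / 0.863 ≈ 0.0939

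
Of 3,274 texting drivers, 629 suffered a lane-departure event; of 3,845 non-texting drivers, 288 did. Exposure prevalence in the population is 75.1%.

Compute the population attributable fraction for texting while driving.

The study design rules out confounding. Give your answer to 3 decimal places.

p₁ = P(outcome | exposed) = 629/3274 = 0.19212
p₀ = P(outcome | unexposed) = 288/3845 = 0.074902
Overall risk P(Y=1) = π·p₁ + (1−π)·p₀ = 0.751×0.19212 + 0.249×0.074902 = 0.16293.
Under exogeneity, PAF = [P(Y=1) − p₀] / P(Y=1).
PAF = (0.16293 − 0.074902) / 0.16293 ≈ 0.5403

PAF ≈ 0.540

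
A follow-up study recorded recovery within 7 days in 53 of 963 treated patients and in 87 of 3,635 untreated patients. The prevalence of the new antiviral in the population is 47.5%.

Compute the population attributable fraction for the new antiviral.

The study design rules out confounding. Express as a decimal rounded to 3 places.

PAF ≈ 0.382

p₁ = P(outcome | exposed) = 53/963 = 0.055036
p₀ = P(outcome | unexposed) = 87/3635 = 0.023934
Overall risk P(Y=1) = π·p₁ + (1−π)·p₀ = 0.475×0.055036 + 0.525×0.023934 = 0.038708.
Under exogeneity, PAF = [P(Y=1) − p₀] / P(Y=1).
PAF = (0.038708 − 0.023934) / 0.038708 ≈ 0.3817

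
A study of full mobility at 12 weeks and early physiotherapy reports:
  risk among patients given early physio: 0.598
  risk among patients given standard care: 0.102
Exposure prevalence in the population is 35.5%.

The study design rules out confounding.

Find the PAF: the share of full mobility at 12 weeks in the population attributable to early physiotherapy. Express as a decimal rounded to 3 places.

Let p₁ = 0.598, p₀ = 0.102.
Overall risk P(Y=1) = π·p₁ + (1−π)·p₀ = 0.355×0.598 + 0.645×0.102 = 0.27808.
Under exogeneity, PAF = [P(Y=1) − p₀] / P(Y=1).
PAF = (0.27808 − 0.102) / 0.27808 ≈ 0.6332

PAF ≈ 0.633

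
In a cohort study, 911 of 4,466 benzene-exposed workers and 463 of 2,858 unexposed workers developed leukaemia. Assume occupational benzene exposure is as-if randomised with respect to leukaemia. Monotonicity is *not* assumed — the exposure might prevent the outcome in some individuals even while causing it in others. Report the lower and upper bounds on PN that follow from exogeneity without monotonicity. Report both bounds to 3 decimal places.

0.206 ≤ PN ≤ 1.000

p₁ = P(outcome | exposed) = 911/4466 = 0.20399
p₀ = P(outcome | unexposed) = 463/2858 = 0.162
Under exogeneity alone the bounds on PN are max{0,(p₁−p₀)/p₁} ≤ PN ≤ min{1,(1−p₀)/p₁}.
  lower = (p₁ − p₀)/p₁ = 0.041984 / 0.20399 ≈ 0.2058
  upper = min{1, (1 − p₀)/p₁} = 0.838 / 0.20399 ≈ 4.1081 → capped at 1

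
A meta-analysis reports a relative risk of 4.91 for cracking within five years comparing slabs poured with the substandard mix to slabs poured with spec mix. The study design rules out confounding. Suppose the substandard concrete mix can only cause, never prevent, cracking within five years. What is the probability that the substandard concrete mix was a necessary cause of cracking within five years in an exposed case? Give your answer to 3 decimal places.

PN ≈ 0.796

Under exogeneity and monotonicity, PN = (RR − 1) / RR = 1 − 1/RR.
PN = (4.91 − 1) / 4.91 = 3.91 / 4.91 ≈ 0.7963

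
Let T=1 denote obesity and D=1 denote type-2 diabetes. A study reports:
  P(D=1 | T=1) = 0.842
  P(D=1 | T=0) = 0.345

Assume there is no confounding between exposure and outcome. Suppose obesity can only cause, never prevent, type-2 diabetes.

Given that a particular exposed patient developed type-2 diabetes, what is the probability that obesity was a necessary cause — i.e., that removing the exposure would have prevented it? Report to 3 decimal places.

PN ≈ 0.590

Let p₁ = 0.842, p₀ = 0.345.
Under exogeneity and monotonicity, PN = (p₁ − p₀) / p₁.
PN = (0.842 − 0.345) / 0.842 = 0.497 / 0.842 ≈ 0.5903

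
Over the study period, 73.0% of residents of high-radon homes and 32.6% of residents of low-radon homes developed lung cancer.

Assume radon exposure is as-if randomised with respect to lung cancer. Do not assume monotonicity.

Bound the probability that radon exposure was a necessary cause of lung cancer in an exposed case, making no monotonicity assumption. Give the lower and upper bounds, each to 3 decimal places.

0.553 ≤ PN ≤ 0.923

p₁ = 0.73, p₀ = 0.326.
Under exogeneity alone the bounds on PN are max{0,(p₁−p₀)/p₁} ≤ PN ≤ min{1,(1−p₀)/p₁}.
  lower = (p₁ − p₀)/p₁ = 0.404 / 0.73 ≈ 0.5534
  upper = min{1, (1 − p₀)/p₁} = 0.674 / 0.73 ≈ 0.9233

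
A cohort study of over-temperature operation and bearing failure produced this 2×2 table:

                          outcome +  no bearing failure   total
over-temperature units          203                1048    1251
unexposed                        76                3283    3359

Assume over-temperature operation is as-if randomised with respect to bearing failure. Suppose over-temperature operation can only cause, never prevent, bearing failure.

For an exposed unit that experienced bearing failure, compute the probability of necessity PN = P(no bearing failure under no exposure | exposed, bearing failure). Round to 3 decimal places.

p₁ = P(outcome | exposed) = 203/1251 = 0.16227
p₀ = P(outcome | unexposed) = 76/3359 = 0.022626
Under exogeneity and monotonicity, PN = (p₁ − p₀) / p₁.
PN = (0.16227 − 0.022626) / 0.16227 = 0.13964 / 0.16227 ≈ 0.8606

PN ≈ 0.861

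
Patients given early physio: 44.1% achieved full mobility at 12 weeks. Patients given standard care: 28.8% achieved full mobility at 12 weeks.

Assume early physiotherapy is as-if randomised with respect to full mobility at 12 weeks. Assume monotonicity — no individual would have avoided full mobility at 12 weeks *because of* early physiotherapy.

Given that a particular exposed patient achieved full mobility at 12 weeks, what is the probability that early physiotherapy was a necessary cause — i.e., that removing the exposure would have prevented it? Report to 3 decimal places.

p₁ = 0.441, p₀ = 0.288.
Under exogeneity and monotonicity, PN = (p₁ − p₀) / p₁.
PN = (0.441 − 0.288) / 0.441 = 0.153 / 0.441 ≈ 0.3469

PN ≈ 0.347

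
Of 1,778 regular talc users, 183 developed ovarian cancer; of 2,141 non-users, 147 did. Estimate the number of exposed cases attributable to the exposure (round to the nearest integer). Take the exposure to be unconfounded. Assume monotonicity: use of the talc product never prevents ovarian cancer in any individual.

about 61 cases

p₁ = P(outcome | exposed) = 183/1778 = 0.10292
p₀ = P(outcome | unexposed) = 147/2141 = 0.06866
PN = (p₁ − p₀)/p₁ = (0.10292 − 0.06866) / 0.10292 ≈ 0.33291.
Attributable cases ≈ PN × (exposed cases) = 0.33291 × 183 ≈ 60.92.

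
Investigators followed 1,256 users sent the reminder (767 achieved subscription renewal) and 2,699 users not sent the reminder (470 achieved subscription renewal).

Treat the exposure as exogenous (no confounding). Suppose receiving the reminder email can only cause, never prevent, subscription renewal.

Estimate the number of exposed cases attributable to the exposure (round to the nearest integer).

about 548 cases

p₁ = P(outcome | exposed) = 767/1256 = 0.61067
p₀ = P(outcome | unexposed) = 470/2699 = 0.17414
PN = (p₁ − p₀)/p₁ = (0.61067 − 0.17414) / 0.61067 ≈ 0.71484.
Attributable cases ≈ PN × (exposed cases) = 0.71484 × 767 ≈ 548.28.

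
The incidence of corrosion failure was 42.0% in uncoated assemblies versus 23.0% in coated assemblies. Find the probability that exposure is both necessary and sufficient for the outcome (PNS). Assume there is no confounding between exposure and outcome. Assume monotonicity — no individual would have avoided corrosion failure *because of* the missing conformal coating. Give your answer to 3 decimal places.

PNS ≈ 0.190

p₁ = 0.42, p₀ = 0.23.
Under exogeneity and monotonicity, PNS = p₁ − p₀.
PNS = 0.42 − 0.23 = 0.19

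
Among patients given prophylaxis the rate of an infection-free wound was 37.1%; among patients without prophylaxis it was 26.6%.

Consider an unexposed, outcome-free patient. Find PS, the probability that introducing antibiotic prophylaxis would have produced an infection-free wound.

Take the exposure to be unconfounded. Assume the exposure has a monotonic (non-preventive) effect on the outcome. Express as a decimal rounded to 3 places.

PS ≈ 0.143

p₁ = 0.371, p₀ = 0.266.
Under exogeneity and monotonicity, PS = (p₁ − p₀) / (1 − p₀).
PS = (0.371 − 0.266) / (1 − 0.266) = 0.105 / 0.734 ≈ 0.1431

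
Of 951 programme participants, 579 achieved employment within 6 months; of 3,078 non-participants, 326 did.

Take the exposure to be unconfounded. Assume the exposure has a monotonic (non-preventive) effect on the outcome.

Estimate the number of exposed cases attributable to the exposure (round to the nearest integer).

about 478 cases

p₁ = P(outcome | exposed) = 579/951 = 0.60883
p₀ = P(outcome | unexposed) = 326/3078 = 0.10591
PN = (p₁ − p₀)/p₁ = (0.60883 − 0.10591) / 0.60883 ≈ 0.82604.
Attributable cases ≈ PN × (exposed cases) = 0.82604 × 579 ≈ 478.28.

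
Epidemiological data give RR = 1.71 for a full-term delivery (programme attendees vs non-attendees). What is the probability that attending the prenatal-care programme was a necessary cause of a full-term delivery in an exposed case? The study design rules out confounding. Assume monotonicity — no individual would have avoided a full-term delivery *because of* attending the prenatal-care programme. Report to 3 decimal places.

PN ≈ 0.415

Under exogeneity and monotonicity, PN = (RR − 1) / RR = 1 − 1/RR.
PN = (1.71 − 1) / 1.71 = 0.71 / 1.71 ≈ 0.4152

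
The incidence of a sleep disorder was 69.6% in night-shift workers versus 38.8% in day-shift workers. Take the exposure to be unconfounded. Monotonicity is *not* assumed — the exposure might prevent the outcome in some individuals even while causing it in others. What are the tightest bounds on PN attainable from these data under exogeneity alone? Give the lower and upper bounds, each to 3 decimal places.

p₁ = 0.696, p₀ = 0.388.
Under exogeneity alone the bounds on PN are max{0,(p₁−p₀)/p₁} ≤ PN ≤ min{1,(1−p₀)/p₁}.
  lower = (p₁ − p₀)/p₁ = 0.308 / 0.696 ≈ 0.4425
  upper = min{1, (1 − p₀)/p₁} = 0.612 / 0.696 ≈ 0.8793

0.443 ≤ PN ≤ 0.879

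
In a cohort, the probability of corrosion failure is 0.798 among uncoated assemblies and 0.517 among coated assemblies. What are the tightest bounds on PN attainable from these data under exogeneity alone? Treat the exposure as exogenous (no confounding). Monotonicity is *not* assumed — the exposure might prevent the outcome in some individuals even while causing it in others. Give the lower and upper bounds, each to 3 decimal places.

Let p₁ = 0.798, p₀ = 0.517.
Under exogeneity alone the bounds on PN are max{0,(p₁−p₀)/p₁} ≤ PN ≤ min{1,(1−p₀)/p₁}.
  lower = (p₁ − p₀)/p₁ = 0.281 / 0.798 ≈ 0.3521
  upper = min{1, (1 − p₀)/p₁} = 0.483 / 0.798 ≈ 0.6053

0.352 ≤ PN ≤ 0.605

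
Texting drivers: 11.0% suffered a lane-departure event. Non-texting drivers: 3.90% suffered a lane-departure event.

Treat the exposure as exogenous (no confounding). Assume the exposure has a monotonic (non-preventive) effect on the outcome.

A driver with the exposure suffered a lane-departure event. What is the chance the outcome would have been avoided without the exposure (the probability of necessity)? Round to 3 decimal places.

p₁ = 0.11, p₀ = 0.039.
Under exogeneity and monotonicity, PN = (p₁ − p₀) / p₁.
PN = (0.11 − 0.039) / 0.11 = 0.071 / 0.11 ≈ 0.6455

PN ≈ 0.645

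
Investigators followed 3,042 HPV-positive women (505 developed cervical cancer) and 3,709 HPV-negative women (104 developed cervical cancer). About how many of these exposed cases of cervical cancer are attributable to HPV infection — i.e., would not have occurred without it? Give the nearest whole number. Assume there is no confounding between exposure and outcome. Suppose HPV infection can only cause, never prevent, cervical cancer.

p₁ = P(outcome | exposed) = 505/3042 = 0.16601
p₀ = P(outcome | unexposed) = 104/3709 = 0.02804
PN = (p₁ − p₀)/p₁ = (0.16601 − 0.02804) / 0.16601 ≈ 0.83109.
Attributable cases ≈ PN × (exposed cases) = 0.83109 × 505 ≈ 419.70.

about 420 cases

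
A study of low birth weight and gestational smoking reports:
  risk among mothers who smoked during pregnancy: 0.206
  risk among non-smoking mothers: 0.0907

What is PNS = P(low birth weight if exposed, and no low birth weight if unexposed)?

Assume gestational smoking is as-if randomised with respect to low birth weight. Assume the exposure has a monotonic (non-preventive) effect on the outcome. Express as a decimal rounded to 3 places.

Let p₁ = 0.206, p₀ = 0.0907.
Under exogeneity and monotonicity, PNS = p₁ − p₀.
PNS = 0.206 − 0.0907 = 0.1153

PNS ≈ 0.115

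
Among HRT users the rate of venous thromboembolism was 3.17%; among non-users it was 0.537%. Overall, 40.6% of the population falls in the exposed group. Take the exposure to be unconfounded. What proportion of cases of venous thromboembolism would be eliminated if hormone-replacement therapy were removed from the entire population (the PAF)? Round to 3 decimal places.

p₁ = 0.0317, p₀ = 0.00537.
Overall risk P(Y=1) = π·p₁ + (1−π)·p₀ = 0.406×0.0317 + 0.594×0.00537 = 0.01606.
Under exogeneity, PAF = [P(Y=1) − p₀] / P(Y=1).
PAF = (0.01606 − 0.00537) / 0.01606 ≈ 0.6656

PAF ≈ 0.666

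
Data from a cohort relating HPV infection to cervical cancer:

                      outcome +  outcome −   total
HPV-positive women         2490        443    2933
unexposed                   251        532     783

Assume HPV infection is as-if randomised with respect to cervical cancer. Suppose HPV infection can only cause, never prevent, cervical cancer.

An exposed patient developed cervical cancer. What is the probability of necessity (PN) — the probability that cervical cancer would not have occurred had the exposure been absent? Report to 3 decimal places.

PN ≈ 0.622

p₁ = P(outcome | exposed) = 2490/2933 = 0.84896
p₀ = P(outcome | unexposed) = 251/783 = 0.32056
Under exogeneity and monotonicity, PN = (p₁ − p₀) / p₁.
PN = (0.84896 − 0.32056) / 0.84896 = 0.5284 / 0.84896 ≈ 0.6224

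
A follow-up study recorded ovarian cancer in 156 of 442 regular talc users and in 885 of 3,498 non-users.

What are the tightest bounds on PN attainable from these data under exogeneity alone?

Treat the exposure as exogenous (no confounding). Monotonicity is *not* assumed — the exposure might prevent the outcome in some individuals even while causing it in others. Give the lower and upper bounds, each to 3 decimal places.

0.283 ≤ PN ≤ 1.000

p₁ = P(outcome | exposed) = 156/442 = 0.35294
p₀ = P(outcome | unexposed) = 885/3498 = 0.253
Under exogeneity alone the bounds on PN are max{0,(p₁−p₀)/p₁} ≤ PN ≤ min{1,(1−p₀)/p₁}.
  lower = (p₁ − p₀)/p₁ = 0.099939 / 0.35294 ≈ 0.2832
  upper = min{1, (1 − p₀)/p₁} = 0.747 / 0.35294 ≈ 2.1165 → capped at 1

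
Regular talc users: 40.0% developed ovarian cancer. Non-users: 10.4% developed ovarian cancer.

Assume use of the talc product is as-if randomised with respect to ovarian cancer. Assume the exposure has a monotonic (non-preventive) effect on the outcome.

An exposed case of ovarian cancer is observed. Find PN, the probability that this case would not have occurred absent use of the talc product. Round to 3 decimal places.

PN ≈ 0.740

p₁ = 0.4, p₀ = 0.104.
Under exogeneity and monotonicity, PN = (p₁ − p₀) / p₁.
PN = (0.4 − 0.104) / 0.4 = 0.296 / 0.4 ≈ 0.7400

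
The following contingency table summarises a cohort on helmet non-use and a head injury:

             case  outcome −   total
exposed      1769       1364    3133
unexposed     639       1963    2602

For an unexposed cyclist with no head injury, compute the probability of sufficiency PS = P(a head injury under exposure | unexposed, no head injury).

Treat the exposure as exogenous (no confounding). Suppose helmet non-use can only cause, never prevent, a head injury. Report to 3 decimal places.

p₁ = P(outcome | exposed) = 1769/3133 = 0.56463
p₀ = P(outcome | unexposed) = 639/2602 = 0.24558
Under exogeneity and monotonicity, PS = (p₁ − p₀) / (1 − p₀).
PS = (0.56463 − 0.24558) / (1 − 0.24558) = 0.31905 / 0.75442 ≈ 0.4229

PS ≈ 0.423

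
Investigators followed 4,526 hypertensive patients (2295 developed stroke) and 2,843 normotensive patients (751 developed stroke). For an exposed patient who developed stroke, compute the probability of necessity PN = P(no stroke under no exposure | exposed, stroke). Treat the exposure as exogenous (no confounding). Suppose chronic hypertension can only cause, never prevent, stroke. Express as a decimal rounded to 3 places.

PN ≈ 0.479

p₁ = P(outcome | exposed) = 2295/4526 = 0.50707
p₀ = P(outcome | unexposed) = 751/2843 = 0.26416
Under exogeneity and monotonicity, PN = (p₁ − p₀) / p₁.
PN = (0.50707 − 0.26416) / 0.50707 = 0.24291 / 0.50707 ≈ 0.4791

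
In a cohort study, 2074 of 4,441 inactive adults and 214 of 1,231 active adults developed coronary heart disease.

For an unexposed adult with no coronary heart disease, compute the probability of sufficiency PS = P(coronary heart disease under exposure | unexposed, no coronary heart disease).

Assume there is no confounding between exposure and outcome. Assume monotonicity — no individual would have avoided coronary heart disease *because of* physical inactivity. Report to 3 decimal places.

p₁ = P(outcome | exposed) = 2074/4441 = 0.46701
p₀ = P(outcome | unexposed) = 214/1231 = 0.17384
Under exogeneity and monotonicity, PS = (p₁ − p₀) / (1 − p₀).
PS = (0.46701 − 0.17384) / (1 − 0.17384) = 0.29317 / 0.82616 ≈ 0.3549

PS ≈ 0.355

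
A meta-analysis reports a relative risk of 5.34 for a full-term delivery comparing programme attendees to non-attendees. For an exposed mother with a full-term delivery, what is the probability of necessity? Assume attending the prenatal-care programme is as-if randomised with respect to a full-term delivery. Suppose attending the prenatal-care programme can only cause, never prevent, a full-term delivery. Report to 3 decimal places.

Under exogeneity and monotonicity, PN = (RR − 1) / RR = 1 − 1/RR.
PN = (5.34 − 1) / 5.34 = 4.34 / 5.34 ≈ 0.8127

PN ≈ 0.813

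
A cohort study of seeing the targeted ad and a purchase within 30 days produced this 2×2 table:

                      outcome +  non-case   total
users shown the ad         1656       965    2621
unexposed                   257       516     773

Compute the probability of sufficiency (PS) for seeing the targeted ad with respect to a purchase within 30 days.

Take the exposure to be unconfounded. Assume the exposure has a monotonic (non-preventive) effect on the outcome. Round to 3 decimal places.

p₁ = P(outcome | exposed) = 1656/2621 = 0.63182
p₀ = P(outcome | unexposed) = 257/773 = 0.33247
Under exogeneity and monotonicity, PS = (p₁ − p₀)/(1 − p₀).
PS = (0.63182 − 0.33247) / 0.66753 ≈ 0.4484

PS ≈ 0.448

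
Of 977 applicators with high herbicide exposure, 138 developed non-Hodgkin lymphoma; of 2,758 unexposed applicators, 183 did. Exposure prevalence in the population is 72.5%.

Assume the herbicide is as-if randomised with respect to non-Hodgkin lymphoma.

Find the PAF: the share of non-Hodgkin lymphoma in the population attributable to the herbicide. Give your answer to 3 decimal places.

PAF ≈ 0.450

p₁ = P(outcome | exposed) = 138/977 = 0.14125
p₀ = P(outcome | unexposed) = 183/2758 = 0.066352
Overall risk P(Y=1) = π·p₁ + (1−π)·p₀ = 0.725×0.14125 + 0.275×0.066352 = 0.12065.
Under exogeneity, PAF = [P(Y=1) − p₀] / P(Y=1).
PAF = (0.12065 − 0.066352) / 0.12065 ≈ 0.4501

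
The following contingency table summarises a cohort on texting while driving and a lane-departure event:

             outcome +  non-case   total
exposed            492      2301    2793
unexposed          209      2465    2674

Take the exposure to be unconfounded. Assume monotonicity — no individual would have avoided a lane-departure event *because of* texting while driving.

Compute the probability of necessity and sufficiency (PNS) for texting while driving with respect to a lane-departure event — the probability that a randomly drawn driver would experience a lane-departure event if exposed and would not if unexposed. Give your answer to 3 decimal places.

p₁ = P(outcome | exposed) = 492/2793 = 0.17615
p₀ = P(outcome | unexposed) = 209/2674 = 0.07816
Under exogeneity and monotonicity, PNS = p₁ − p₀.
PNS = 0.17615 − 0.07816 = 0.097995

PNS ≈ 0.098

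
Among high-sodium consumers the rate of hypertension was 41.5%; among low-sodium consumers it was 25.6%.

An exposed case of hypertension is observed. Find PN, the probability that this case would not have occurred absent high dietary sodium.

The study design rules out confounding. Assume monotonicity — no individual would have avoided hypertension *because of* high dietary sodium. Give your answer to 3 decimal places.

p₁ = 0.415, p₀ = 0.256.
Under exogeneity and monotonicity, PN = (p₁ − p₀) / p₁.
PN = (0.415 − 0.256) / 0.415 = 0.159 / 0.415 ≈ 0.3831

PN ≈ 0.383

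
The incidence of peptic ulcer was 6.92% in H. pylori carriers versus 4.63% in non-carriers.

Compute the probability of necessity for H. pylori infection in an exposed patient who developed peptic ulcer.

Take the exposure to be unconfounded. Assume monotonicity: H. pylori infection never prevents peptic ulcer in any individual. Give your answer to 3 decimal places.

PN ≈ 0.331

p₁ = 0.0692, p₀ = 0.0463.
Under exogeneity and monotonicity, PN = (p₁ − p₀) / p₁.
PN = (0.0692 − 0.0463) / 0.0692 = 0.0229 / 0.0692 ≈ 0.3309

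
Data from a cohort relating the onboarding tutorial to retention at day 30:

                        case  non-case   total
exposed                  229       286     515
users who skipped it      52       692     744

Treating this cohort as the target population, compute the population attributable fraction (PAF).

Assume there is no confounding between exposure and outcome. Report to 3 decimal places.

p₁ = P(outcome | exposed) = 229/515 = 0.44466
p₀ = P(outcome | unexposed) = 52/744 = 0.069892
Exposure prevalence π = 515/1259 = 0.40905; overall risk P(Y=1) = 0.22319.
Under exogeneity, PAF = [P(Y=1) − p₀]/P(Y=1).
PAF = (0.22319 − 0.069892) / 0.22319 ≈ 0.6869

PAF ≈ 0.687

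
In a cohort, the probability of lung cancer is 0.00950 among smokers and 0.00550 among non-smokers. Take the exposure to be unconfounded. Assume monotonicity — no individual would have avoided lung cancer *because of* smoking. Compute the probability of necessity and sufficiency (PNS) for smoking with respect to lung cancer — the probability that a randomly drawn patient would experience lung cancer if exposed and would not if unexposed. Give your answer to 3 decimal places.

PNS ≈ 0.004

Let p₁ = 0.0095, p₀ = 0.0055.
Under exogeneity and monotonicity, PNS = p₁ − p₀.
PNS = 0.0095 − 0.0055 = 0.004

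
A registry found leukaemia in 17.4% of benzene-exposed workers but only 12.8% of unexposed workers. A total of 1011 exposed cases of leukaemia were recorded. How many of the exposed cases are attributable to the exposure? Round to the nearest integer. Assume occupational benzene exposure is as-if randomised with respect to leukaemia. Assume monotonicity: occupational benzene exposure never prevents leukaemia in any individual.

p₁ = 0.174, p₀ = 0.128.
PN = (p₁ − p₀)/p₁ = (0.174 − 0.128) / 0.174 ≈ 0.26437.
Attributable cases ≈ PN × (exposed cases) = 0.26437 × 1011 ≈ 267.28.

about 267 cases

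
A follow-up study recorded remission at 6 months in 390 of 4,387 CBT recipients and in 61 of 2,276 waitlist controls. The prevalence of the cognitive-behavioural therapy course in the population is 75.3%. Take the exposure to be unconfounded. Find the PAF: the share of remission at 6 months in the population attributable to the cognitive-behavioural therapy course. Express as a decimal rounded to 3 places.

p₁ = P(outcome | exposed) = 390/4387 = 0.088899
p₀ = P(outcome | unexposed) = 61/2276 = 0.026801
Overall risk P(Y=1) = π·p₁ + (1−π)·p₀ = 0.753×0.088899 + 0.247×0.026801 = 0.073561.
Under exogeneity, PAF = [P(Y=1) − p₀] / P(Y=1).
PAF = (0.073561 − 0.026801) / 0.073561 ≈ 0.6357

PAF ≈ 0.636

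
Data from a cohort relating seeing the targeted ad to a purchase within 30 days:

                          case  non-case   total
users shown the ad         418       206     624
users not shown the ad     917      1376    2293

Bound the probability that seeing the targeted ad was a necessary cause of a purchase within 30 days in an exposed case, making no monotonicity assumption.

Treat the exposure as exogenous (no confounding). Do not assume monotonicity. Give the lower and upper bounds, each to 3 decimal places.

0.403 ≤ PN ≤ 0.896

p₁ = P(outcome | exposed) = 418/624 = 0.66987
p₀ = P(outcome | unexposed) = 917/2293 = 0.39991
Under exogeneity alone the bounds on PN are max{0,(p₁−p₀)/p₁} ≤ PN ≤ min{1,(1−p₀)/p₁}.
  lower = (p₁ − p₀)/p₁ = 0.26996 / 0.66987 ≈ 0.4030
  upper = min{1, (1 − p₀)/p₁} = 0.60009 / 0.66987 ≈ 0.8958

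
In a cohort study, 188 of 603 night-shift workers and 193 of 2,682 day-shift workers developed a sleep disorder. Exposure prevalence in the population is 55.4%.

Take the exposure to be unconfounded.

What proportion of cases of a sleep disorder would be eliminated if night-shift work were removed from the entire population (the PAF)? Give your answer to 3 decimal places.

PAF ≈ 0.649

p₁ = P(outcome | exposed) = 188/603 = 0.31177
p₀ = P(outcome | unexposed) = 193/2682 = 0.071961
Overall risk P(Y=1) = π·p₁ + (1−π)·p₀ = 0.554×0.31177 + 0.446×0.071961 = 0.20482.
Under exogeneity, PAF = [P(Y=1) − p₀] / P(Y=1).
PAF = (0.20482 − 0.071961) / 0.20482 ≈ 0.6487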